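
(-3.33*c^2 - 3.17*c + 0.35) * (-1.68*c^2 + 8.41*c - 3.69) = 5.5944*c^4 - 22.6797*c^3 - 14.96*c^2 + 14.6408*c - 1.2915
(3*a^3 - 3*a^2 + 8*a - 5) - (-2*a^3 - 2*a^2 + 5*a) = 5*a^3 - a^2 + 3*a - 5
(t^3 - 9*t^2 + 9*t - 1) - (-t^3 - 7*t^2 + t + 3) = 2*t^3 - 2*t^2 + 8*t - 4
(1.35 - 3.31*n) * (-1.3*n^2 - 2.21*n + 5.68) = 4.303*n^3 + 5.5601*n^2 - 21.7843*n + 7.668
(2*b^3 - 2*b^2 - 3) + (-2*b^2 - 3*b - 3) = 2*b^3 - 4*b^2 - 3*b - 6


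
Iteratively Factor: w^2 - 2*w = (w - 2)*(w)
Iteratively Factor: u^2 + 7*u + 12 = (u + 4)*(u + 3)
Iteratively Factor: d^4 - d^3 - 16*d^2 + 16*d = (d - 4)*(d^3 + 3*d^2 - 4*d) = (d - 4)*(d + 4)*(d^2 - d) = (d - 4)*(d - 1)*(d + 4)*(d)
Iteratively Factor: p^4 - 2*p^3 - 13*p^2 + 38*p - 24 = (p - 1)*(p^3 - p^2 - 14*p + 24) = (p - 2)*(p - 1)*(p^2 + p - 12) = (p - 3)*(p - 2)*(p - 1)*(p + 4)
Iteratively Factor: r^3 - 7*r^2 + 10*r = (r)*(r^2 - 7*r + 10) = r*(r - 2)*(r - 5)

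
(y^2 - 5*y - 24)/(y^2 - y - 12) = (y - 8)/(y - 4)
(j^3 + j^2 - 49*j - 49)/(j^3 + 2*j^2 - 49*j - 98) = (j + 1)/(j + 2)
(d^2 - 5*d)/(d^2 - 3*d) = (d - 5)/(d - 3)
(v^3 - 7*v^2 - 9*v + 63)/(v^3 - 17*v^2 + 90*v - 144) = (v^2 - 4*v - 21)/(v^2 - 14*v + 48)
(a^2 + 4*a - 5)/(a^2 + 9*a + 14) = (a^2 + 4*a - 5)/(a^2 + 9*a + 14)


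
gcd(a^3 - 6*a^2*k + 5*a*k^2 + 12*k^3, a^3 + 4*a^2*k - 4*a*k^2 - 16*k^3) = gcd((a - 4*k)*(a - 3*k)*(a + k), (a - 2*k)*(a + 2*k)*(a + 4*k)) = 1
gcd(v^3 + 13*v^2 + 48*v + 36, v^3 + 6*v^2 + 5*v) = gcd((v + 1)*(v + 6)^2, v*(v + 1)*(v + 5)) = v + 1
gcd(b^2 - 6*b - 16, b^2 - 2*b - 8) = b + 2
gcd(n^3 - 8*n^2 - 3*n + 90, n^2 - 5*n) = n - 5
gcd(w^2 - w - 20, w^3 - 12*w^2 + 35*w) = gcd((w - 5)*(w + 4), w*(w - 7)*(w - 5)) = w - 5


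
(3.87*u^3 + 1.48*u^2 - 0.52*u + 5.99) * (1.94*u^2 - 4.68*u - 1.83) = 7.5078*u^5 - 15.2404*u^4 - 15.0173*u^3 + 11.3458*u^2 - 27.0816*u - 10.9617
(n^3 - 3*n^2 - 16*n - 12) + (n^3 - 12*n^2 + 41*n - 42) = 2*n^3 - 15*n^2 + 25*n - 54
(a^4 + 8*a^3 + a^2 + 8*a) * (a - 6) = a^5 + 2*a^4 - 47*a^3 + 2*a^2 - 48*a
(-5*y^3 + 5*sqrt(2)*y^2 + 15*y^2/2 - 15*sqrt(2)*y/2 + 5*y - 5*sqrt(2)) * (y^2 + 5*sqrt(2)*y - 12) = -5*y^5 - 20*sqrt(2)*y^4 + 15*y^4/2 + 30*sqrt(2)*y^3 + 115*y^3 - 165*y^2 - 40*sqrt(2)*y^2 - 110*y + 90*sqrt(2)*y + 60*sqrt(2)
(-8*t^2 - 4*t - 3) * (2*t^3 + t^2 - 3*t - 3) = -16*t^5 - 16*t^4 + 14*t^3 + 33*t^2 + 21*t + 9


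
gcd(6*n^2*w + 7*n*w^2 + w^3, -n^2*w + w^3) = n*w + w^2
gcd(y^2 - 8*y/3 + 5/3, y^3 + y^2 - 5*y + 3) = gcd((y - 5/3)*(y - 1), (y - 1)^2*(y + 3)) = y - 1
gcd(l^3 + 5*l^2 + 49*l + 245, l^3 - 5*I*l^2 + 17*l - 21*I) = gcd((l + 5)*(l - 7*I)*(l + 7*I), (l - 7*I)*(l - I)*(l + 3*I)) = l - 7*I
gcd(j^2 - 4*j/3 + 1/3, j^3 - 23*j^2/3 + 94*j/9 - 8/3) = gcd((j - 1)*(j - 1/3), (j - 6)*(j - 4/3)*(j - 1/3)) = j - 1/3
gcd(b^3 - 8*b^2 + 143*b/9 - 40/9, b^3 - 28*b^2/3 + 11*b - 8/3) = b - 1/3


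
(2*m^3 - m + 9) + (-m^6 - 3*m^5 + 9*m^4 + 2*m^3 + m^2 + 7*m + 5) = -m^6 - 3*m^5 + 9*m^4 + 4*m^3 + m^2 + 6*m + 14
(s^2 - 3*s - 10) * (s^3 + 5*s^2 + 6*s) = s^5 + 2*s^4 - 19*s^3 - 68*s^2 - 60*s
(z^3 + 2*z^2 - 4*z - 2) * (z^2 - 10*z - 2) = z^5 - 8*z^4 - 26*z^3 + 34*z^2 + 28*z + 4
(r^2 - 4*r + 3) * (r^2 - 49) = r^4 - 4*r^3 - 46*r^2 + 196*r - 147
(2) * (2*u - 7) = 4*u - 14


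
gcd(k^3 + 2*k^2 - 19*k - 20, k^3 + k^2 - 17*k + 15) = k + 5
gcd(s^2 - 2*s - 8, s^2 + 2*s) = s + 2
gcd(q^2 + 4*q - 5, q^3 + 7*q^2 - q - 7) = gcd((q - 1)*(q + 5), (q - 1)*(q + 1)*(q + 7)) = q - 1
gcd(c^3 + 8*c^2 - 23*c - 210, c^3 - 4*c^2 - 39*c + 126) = c + 6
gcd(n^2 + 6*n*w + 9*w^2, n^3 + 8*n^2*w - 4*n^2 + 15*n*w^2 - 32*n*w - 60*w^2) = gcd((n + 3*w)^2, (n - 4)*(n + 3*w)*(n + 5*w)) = n + 3*w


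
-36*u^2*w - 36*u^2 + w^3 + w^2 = (-6*u + w)*(6*u + w)*(w + 1)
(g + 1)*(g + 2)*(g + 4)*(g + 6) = g^4 + 13*g^3 + 56*g^2 + 92*g + 48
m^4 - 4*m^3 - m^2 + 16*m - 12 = (m - 3)*(m - 2)*(m - 1)*(m + 2)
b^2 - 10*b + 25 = (b - 5)^2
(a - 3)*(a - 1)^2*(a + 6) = a^4 + a^3 - 23*a^2 + 39*a - 18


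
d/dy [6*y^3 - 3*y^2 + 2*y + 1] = 18*y^2 - 6*y + 2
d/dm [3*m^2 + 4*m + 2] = 6*m + 4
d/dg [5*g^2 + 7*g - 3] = 10*g + 7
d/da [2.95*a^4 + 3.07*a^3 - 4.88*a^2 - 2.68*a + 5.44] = 11.8*a^3 + 9.21*a^2 - 9.76*a - 2.68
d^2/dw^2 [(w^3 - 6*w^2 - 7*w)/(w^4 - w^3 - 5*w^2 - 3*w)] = 2*(w^3 - 21*w^2 + 51*w - 55)/(w^6 - 6*w^5 + 3*w^4 + 28*w^3 - 9*w^2 - 54*w - 27)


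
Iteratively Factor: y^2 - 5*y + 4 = (y - 1)*(y - 4)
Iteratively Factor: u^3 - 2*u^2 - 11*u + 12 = (u + 3)*(u^2 - 5*u + 4) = (u - 1)*(u + 3)*(u - 4)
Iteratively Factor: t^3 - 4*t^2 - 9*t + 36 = (t - 4)*(t^2 - 9) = (t - 4)*(t - 3)*(t + 3)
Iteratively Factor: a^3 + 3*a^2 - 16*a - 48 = (a + 3)*(a^2 - 16) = (a - 4)*(a + 3)*(a + 4)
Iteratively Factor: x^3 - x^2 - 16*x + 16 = (x - 4)*(x^2 + 3*x - 4) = (x - 4)*(x + 4)*(x - 1)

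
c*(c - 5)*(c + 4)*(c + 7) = c^4 + 6*c^3 - 27*c^2 - 140*c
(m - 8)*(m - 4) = m^2 - 12*m + 32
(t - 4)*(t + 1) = t^2 - 3*t - 4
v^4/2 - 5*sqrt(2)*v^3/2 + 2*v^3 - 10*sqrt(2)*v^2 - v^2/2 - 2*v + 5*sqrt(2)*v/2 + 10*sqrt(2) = (v/2 + 1/2)*(v - 1)*(v + 4)*(v - 5*sqrt(2))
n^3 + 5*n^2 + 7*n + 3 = (n + 1)^2*(n + 3)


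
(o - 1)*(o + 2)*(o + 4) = o^3 + 5*o^2 + 2*o - 8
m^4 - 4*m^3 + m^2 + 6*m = m*(m - 3)*(m - 2)*(m + 1)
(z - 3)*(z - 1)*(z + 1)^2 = z^4 - 2*z^3 - 4*z^2 + 2*z + 3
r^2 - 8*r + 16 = (r - 4)^2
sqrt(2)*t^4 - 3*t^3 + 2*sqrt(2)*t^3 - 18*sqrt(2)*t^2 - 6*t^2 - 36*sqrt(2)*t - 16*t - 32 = (t + 2)*(t - 4*sqrt(2))*(t + 2*sqrt(2))*(sqrt(2)*t + 1)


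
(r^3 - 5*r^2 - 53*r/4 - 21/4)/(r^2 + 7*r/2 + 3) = (2*r^2 - 13*r - 7)/(2*(r + 2))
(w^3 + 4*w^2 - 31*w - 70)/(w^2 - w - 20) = (w^2 + 9*w + 14)/(w + 4)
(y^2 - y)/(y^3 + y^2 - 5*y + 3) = y/(y^2 + 2*y - 3)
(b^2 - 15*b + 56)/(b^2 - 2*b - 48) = (b - 7)/(b + 6)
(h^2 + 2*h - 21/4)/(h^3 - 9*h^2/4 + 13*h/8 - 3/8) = 2*(4*h^2 + 8*h - 21)/(8*h^3 - 18*h^2 + 13*h - 3)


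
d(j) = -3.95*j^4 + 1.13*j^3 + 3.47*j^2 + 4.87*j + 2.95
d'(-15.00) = 53988.52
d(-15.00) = -203071.85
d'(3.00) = -370.40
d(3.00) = -240.65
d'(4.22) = -1092.87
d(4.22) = -1082.48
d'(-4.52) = 1501.82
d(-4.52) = -1701.25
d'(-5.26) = 2361.56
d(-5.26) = -3114.82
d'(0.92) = 1.82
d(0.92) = 8.42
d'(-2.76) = 343.73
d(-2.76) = -237.03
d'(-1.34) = 39.67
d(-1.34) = -12.80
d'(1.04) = -2.02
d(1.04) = 8.42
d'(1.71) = -52.35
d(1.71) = -6.70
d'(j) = -15.8*j^3 + 3.39*j^2 + 6.94*j + 4.87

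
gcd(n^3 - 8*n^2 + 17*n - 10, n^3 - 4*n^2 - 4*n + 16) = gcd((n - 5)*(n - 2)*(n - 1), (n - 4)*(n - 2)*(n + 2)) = n - 2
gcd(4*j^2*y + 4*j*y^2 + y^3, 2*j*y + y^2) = 2*j*y + y^2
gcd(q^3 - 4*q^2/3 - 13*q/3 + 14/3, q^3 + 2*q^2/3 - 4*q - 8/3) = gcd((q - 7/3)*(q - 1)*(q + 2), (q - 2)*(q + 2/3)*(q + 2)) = q + 2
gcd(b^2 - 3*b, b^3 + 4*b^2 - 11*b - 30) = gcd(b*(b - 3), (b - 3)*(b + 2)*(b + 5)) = b - 3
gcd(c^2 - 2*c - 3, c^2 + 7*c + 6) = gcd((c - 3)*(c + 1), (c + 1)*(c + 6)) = c + 1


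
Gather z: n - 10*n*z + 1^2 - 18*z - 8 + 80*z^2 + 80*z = n + 80*z^2 + z*(62 - 10*n) - 7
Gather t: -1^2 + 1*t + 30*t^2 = 30*t^2 + t - 1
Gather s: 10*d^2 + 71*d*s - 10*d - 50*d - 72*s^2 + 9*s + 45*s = 10*d^2 - 60*d - 72*s^2 + s*(71*d + 54)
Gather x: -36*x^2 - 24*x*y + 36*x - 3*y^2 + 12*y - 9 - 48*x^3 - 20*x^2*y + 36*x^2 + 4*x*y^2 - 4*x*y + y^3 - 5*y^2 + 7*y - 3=-48*x^3 - 20*x^2*y + x*(4*y^2 - 28*y + 36) + y^3 - 8*y^2 + 19*y - 12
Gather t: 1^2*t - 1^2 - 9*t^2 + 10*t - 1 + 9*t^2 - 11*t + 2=0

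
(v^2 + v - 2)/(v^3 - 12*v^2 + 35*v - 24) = (v + 2)/(v^2 - 11*v + 24)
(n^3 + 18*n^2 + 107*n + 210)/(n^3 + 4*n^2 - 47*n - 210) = (n + 7)/(n - 7)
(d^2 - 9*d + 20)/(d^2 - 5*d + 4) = (d - 5)/(d - 1)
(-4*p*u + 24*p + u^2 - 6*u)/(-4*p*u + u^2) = (u - 6)/u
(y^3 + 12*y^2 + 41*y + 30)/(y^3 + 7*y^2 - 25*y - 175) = (y^2 + 7*y + 6)/(y^2 + 2*y - 35)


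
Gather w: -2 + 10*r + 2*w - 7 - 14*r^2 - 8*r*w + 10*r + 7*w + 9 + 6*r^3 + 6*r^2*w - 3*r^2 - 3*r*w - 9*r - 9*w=6*r^3 - 17*r^2 + 11*r + w*(6*r^2 - 11*r)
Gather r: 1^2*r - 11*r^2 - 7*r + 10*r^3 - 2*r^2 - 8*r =10*r^3 - 13*r^2 - 14*r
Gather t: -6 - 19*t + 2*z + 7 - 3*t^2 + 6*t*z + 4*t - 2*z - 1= -3*t^2 + t*(6*z - 15)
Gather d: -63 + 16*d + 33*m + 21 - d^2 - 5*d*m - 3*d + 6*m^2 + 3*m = -d^2 + d*(13 - 5*m) + 6*m^2 + 36*m - 42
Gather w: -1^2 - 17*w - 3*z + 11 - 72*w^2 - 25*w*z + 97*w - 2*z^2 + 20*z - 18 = -72*w^2 + w*(80 - 25*z) - 2*z^2 + 17*z - 8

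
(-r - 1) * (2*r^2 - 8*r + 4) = -2*r^3 + 6*r^2 + 4*r - 4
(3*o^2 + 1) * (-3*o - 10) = -9*o^3 - 30*o^2 - 3*o - 10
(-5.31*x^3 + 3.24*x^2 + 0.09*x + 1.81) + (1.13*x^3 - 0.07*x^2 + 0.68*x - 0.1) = -4.18*x^3 + 3.17*x^2 + 0.77*x + 1.71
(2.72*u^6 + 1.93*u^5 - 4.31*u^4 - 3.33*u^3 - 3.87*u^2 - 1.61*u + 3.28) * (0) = 0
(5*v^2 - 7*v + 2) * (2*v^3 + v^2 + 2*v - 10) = 10*v^5 - 9*v^4 + 7*v^3 - 62*v^2 + 74*v - 20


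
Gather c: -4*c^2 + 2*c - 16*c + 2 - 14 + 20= -4*c^2 - 14*c + 8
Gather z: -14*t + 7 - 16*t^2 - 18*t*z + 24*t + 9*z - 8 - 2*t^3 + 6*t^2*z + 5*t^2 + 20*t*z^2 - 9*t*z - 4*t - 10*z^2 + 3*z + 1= -2*t^3 - 11*t^2 + 6*t + z^2*(20*t - 10) + z*(6*t^2 - 27*t + 12)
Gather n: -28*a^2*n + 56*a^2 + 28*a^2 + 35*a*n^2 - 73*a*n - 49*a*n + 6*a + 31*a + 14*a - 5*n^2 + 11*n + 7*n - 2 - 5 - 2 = 84*a^2 + 51*a + n^2*(35*a - 5) + n*(-28*a^2 - 122*a + 18) - 9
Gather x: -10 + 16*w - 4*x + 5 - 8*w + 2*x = 8*w - 2*x - 5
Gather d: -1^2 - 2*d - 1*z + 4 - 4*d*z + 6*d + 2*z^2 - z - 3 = d*(4 - 4*z) + 2*z^2 - 2*z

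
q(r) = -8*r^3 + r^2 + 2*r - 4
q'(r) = -24*r^2 + 2*r + 2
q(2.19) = -78.85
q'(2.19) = -108.73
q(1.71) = -37.66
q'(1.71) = -64.76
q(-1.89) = 49.80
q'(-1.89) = -87.51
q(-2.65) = 146.60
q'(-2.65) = -171.84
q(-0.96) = 2.08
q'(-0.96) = -22.04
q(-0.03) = -4.06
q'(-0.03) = 1.92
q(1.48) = -24.78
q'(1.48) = -47.61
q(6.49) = -2135.78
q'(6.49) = -995.90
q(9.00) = -5737.00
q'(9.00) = -1924.00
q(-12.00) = 13940.00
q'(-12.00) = -3478.00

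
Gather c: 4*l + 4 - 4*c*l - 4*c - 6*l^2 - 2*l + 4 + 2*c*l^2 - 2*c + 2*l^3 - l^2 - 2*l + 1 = c*(2*l^2 - 4*l - 6) + 2*l^3 - 7*l^2 + 9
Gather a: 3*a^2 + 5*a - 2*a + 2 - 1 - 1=3*a^2 + 3*a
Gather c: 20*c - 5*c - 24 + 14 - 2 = 15*c - 12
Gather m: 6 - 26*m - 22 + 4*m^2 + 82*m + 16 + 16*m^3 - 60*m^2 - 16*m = 16*m^3 - 56*m^2 + 40*m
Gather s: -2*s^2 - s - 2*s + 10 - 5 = -2*s^2 - 3*s + 5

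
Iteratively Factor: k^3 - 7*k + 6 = (k + 3)*(k^2 - 3*k + 2) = (k - 1)*(k + 3)*(k - 2)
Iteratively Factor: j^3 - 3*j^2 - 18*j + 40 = (j - 5)*(j^2 + 2*j - 8) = (j - 5)*(j + 4)*(j - 2)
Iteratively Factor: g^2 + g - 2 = (g + 2)*(g - 1)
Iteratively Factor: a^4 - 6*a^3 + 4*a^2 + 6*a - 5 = (a + 1)*(a^3 - 7*a^2 + 11*a - 5) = (a - 1)*(a + 1)*(a^2 - 6*a + 5) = (a - 5)*(a - 1)*(a + 1)*(a - 1)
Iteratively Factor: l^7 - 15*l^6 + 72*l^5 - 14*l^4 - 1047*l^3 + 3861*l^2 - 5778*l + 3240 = (l + 4)*(l^6 - 19*l^5 + 148*l^4 - 606*l^3 + 1377*l^2 - 1647*l + 810) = (l - 3)*(l + 4)*(l^5 - 16*l^4 + 100*l^3 - 306*l^2 + 459*l - 270) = (l - 3)*(l - 2)*(l + 4)*(l^4 - 14*l^3 + 72*l^2 - 162*l + 135) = (l - 3)^2*(l - 2)*(l + 4)*(l^3 - 11*l^2 + 39*l - 45) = (l - 3)^3*(l - 2)*(l + 4)*(l^2 - 8*l + 15) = (l - 5)*(l - 3)^3*(l - 2)*(l + 4)*(l - 3)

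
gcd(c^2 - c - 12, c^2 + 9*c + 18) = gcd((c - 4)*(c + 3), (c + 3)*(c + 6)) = c + 3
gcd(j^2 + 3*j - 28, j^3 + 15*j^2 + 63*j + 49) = j + 7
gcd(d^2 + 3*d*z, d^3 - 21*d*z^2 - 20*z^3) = 1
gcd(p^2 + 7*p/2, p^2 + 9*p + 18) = 1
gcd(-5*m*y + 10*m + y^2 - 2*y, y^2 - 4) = y - 2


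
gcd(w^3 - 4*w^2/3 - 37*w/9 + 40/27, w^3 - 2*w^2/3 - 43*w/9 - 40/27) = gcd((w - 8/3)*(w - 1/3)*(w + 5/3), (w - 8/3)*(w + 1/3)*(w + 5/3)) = w^2 - w - 40/9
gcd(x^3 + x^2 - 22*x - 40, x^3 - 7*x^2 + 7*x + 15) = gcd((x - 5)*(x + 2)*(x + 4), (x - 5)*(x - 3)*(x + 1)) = x - 5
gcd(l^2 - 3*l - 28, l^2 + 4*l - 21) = 1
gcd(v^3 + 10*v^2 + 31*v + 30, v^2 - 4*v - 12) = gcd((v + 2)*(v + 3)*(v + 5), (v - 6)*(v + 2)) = v + 2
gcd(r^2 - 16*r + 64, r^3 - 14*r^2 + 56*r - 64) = r - 8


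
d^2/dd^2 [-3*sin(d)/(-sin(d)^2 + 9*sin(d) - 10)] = 3*(-sin(d)^5 - 9*sin(d)^4 + 62*sin(d)^3 - 90*sin(d)^2 - 160*sin(d) + 180)/(sin(d)^2 - 9*sin(d) + 10)^3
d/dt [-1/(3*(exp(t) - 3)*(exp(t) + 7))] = 2*(exp(t) + 2)*exp(t)/(3*(exp(t) - 3)^2*(exp(t) + 7)^2)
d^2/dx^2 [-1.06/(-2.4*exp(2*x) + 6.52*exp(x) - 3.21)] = ((6.9112 - 10.176*exp(x))*(2.4*exp(2*x) - 6.52*exp(x) + 3.21) + 1.06*(4.8*exp(x) - 6.52)*(9.6*exp(x) - 13.04)*exp(x))*exp(x)/(2.4*exp(2*x) - 6.52*exp(x) + 3.21)^3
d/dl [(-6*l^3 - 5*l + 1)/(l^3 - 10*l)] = (130*l^3 - 3*l^2 + 10)/(l^2*(l^4 - 20*l^2 + 100))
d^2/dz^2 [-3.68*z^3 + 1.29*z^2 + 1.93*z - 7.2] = 2.58 - 22.08*z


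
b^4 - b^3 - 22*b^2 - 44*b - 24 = (b - 6)*(b + 1)*(b + 2)^2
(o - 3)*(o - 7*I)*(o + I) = o^3 - 3*o^2 - 6*I*o^2 + 7*o + 18*I*o - 21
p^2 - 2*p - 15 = (p - 5)*(p + 3)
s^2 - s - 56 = (s - 8)*(s + 7)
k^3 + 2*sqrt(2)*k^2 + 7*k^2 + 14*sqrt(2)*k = k*(k + 7)*(k + 2*sqrt(2))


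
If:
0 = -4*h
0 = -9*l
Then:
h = 0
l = 0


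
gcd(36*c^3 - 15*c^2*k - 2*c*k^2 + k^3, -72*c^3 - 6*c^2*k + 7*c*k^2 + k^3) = 12*c^2 - c*k - k^2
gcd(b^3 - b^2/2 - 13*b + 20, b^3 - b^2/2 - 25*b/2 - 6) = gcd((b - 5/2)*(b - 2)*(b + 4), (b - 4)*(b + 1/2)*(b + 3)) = 1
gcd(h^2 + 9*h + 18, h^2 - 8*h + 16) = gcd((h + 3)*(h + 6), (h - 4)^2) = 1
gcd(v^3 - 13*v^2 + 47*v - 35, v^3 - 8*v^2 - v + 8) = v - 1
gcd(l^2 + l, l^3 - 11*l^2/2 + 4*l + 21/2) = l + 1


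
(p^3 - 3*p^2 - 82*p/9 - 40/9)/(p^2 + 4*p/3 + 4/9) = (3*p^2 - 11*p - 20)/(3*p + 2)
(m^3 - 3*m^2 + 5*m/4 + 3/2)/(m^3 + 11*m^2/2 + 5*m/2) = (m^2 - 7*m/2 + 3)/(m*(m + 5))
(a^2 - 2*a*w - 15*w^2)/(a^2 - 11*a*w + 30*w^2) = (-a - 3*w)/(-a + 6*w)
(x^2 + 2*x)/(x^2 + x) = (x + 2)/(x + 1)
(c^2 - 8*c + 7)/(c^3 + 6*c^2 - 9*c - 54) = (c^2 - 8*c + 7)/(c^3 + 6*c^2 - 9*c - 54)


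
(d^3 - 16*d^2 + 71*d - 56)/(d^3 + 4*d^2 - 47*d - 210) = (d^2 - 9*d + 8)/(d^2 + 11*d + 30)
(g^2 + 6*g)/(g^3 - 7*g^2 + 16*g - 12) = g*(g + 6)/(g^3 - 7*g^2 + 16*g - 12)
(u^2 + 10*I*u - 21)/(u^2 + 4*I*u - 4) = (u^2 + 10*I*u - 21)/(u^2 + 4*I*u - 4)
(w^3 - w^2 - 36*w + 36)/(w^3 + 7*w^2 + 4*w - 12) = (w - 6)/(w + 2)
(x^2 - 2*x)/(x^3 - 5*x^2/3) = 3*(x - 2)/(x*(3*x - 5))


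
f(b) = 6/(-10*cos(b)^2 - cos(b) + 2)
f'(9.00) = 1.47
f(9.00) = -1.11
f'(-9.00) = -1.47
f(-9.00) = -1.11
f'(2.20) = 68.26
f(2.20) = -6.86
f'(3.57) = -1.49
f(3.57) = -1.12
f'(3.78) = -4.05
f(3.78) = -1.65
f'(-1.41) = 9.92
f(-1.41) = 3.79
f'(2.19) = 83.45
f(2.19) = -7.61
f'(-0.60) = 1.87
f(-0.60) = -1.06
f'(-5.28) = -29.16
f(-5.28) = -4.20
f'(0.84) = -6.58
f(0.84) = -1.92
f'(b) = 6*(-20*sin(b)*cos(b) - sin(b))/(-10*cos(b)^2 - cos(b) + 2)^2 = -6*(20*cos(b) + 1)*sin(b)/(10*cos(b)^2 + cos(b) - 2)^2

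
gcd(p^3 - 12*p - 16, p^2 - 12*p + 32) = p - 4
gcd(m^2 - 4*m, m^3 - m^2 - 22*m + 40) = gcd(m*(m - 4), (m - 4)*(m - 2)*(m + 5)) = m - 4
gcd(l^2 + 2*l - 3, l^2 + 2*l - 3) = l^2 + 2*l - 3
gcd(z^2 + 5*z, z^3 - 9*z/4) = z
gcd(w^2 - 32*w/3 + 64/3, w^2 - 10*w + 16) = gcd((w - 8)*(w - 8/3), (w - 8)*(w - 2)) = w - 8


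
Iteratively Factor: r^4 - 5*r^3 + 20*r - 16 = (r - 2)*(r^3 - 3*r^2 - 6*r + 8) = (r - 4)*(r - 2)*(r^2 + r - 2) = (r - 4)*(r - 2)*(r - 1)*(r + 2)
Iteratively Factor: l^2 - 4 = (l - 2)*(l + 2)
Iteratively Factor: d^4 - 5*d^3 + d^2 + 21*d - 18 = (d - 3)*(d^3 - 2*d^2 - 5*d + 6) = (d - 3)*(d + 2)*(d^2 - 4*d + 3) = (d - 3)*(d - 1)*(d + 2)*(d - 3)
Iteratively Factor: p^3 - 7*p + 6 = (p - 1)*(p^2 + p - 6) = (p - 1)*(p + 3)*(p - 2)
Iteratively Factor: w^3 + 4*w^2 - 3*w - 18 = (w - 2)*(w^2 + 6*w + 9) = (w - 2)*(w + 3)*(w + 3)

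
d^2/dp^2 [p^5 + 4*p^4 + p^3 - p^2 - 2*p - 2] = 20*p^3 + 48*p^2 + 6*p - 2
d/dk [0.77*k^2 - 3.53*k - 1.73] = 1.54*k - 3.53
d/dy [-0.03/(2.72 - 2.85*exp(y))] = -0.0855*exp(y)/(2.85*exp(y) - 2.72)^2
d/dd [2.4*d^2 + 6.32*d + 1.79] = 4.8*d + 6.32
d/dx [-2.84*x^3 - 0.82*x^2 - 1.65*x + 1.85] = -8.52*x^2 - 1.64*x - 1.65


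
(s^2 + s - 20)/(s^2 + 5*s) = (s - 4)/s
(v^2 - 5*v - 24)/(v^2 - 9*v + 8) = (v + 3)/(v - 1)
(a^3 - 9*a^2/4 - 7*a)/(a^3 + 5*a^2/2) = (4*a^2 - 9*a - 28)/(2*a*(2*a + 5))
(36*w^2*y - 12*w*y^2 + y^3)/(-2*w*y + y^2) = (-36*w^2 + 12*w*y - y^2)/(2*w - y)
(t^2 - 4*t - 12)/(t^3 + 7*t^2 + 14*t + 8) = (t - 6)/(t^2 + 5*t + 4)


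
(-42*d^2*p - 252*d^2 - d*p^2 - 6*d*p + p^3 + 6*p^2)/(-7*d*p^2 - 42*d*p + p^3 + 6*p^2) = (6*d + p)/p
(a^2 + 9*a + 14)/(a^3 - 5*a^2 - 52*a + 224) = (a + 2)/(a^2 - 12*a + 32)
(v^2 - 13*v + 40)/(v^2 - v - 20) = (v - 8)/(v + 4)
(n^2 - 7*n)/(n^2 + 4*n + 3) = n*(n - 7)/(n^2 + 4*n + 3)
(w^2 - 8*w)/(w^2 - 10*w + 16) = w/(w - 2)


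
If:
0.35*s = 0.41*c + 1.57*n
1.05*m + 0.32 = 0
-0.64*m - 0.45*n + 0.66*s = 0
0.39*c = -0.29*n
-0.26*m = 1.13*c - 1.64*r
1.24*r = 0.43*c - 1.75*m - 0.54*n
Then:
No Solution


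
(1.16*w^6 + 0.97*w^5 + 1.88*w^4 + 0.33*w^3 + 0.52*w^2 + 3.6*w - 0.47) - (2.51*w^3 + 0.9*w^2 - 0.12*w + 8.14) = 1.16*w^6 + 0.97*w^5 + 1.88*w^4 - 2.18*w^3 - 0.38*w^2 + 3.72*w - 8.61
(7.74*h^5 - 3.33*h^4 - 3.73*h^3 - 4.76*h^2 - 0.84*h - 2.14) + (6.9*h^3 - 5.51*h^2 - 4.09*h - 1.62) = 7.74*h^5 - 3.33*h^4 + 3.17*h^3 - 10.27*h^2 - 4.93*h - 3.76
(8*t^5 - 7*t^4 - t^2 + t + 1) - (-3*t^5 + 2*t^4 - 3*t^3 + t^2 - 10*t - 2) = 11*t^5 - 9*t^4 + 3*t^3 - 2*t^2 + 11*t + 3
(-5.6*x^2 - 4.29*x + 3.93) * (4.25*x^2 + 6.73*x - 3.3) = -23.8*x^4 - 55.9205*x^3 + 6.3108*x^2 + 40.6059*x - 12.969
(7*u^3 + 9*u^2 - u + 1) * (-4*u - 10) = -28*u^4 - 106*u^3 - 86*u^2 + 6*u - 10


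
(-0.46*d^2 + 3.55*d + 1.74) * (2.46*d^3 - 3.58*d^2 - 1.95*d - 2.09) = -1.1316*d^5 + 10.3798*d^4 - 7.5316*d^3 - 12.1903*d^2 - 10.8125*d - 3.6366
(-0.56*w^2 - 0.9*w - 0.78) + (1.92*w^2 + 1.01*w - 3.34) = 1.36*w^2 + 0.11*w - 4.12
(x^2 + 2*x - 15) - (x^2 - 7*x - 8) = 9*x - 7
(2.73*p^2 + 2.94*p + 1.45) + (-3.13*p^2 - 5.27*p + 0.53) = -0.4*p^2 - 2.33*p + 1.98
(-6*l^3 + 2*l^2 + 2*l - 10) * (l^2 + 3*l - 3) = -6*l^5 - 16*l^4 + 26*l^3 - 10*l^2 - 36*l + 30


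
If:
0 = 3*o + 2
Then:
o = -2/3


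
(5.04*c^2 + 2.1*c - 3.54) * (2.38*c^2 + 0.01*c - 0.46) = 11.9952*c^4 + 5.0484*c^3 - 10.7226*c^2 - 1.0014*c + 1.6284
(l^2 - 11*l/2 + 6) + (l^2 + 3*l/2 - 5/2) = 2*l^2 - 4*l + 7/2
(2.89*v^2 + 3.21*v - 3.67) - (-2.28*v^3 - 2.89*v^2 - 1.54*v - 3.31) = 2.28*v^3 + 5.78*v^2 + 4.75*v - 0.36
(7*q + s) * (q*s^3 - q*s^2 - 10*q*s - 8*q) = 7*q^2*s^3 - 7*q^2*s^2 - 70*q^2*s - 56*q^2 + q*s^4 - q*s^3 - 10*q*s^2 - 8*q*s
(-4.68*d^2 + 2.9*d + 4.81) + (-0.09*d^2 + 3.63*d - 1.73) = -4.77*d^2 + 6.53*d + 3.08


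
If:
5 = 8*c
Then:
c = 5/8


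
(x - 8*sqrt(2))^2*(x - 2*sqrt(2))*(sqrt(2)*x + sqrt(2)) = sqrt(2)*x^4 - 36*x^3 + sqrt(2)*x^3 - 36*x^2 + 192*sqrt(2)*x^2 - 512*x + 192*sqrt(2)*x - 512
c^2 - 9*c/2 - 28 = (c - 8)*(c + 7/2)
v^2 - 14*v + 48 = (v - 8)*(v - 6)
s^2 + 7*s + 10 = (s + 2)*(s + 5)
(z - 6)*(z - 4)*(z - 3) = z^3 - 13*z^2 + 54*z - 72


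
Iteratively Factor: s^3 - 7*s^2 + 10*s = (s)*(s^2 - 7*s + 10) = s*(s - 2)*(s - 5)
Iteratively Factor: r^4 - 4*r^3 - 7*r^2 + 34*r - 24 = (r - 2)*(r^3 - 2*r^2 - 11*r + 12) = (r - 2)*(r + 3)*(r^2 - 5*r + 4) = (r - 2)*(r - 1)*(r + 3)*(r - 4)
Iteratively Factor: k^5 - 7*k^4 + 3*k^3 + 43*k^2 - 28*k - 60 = (k + 1)*(k^4 - 8*k^3 + 11*k^2 + 32*k - 60) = (k + 1)*(k + 2)*(k^3 - 10*k^2 + 31*k - 30) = (k - 3)*(k + 1)*(k + 2)*(k^2 - 7*k + 10) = (k - 5)*(k - 3)*(k + 1)*(k + 2)*(k - 2)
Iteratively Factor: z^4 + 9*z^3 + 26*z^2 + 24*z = (z + 4)*(z^3 + 5*z^2 + 6*z) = (z + 2)*(z + 4)*(z^2 + 3*z) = (z + 2)*(z + 3)*(z + 4)*(z)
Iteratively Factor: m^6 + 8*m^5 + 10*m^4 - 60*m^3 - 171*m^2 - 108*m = (m + 3)*(m^5 + 5*m^4 - 5*m^3 - 45*m^2 - 36*m) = (m + 1)*(m + 3)*(m^4 + 4*m^3 - 9*m^2 - 36*m) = (m + 1)*(m + 3)^2*(m^3 + m^2 - 12*m) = m*(m + 1)*(m + 3)^2*(m^2 + m - 12) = m*(m - 3)*(m + 1)*(m + 3)^2*(m + 4)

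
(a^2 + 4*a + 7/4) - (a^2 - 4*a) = 8*a + 7/4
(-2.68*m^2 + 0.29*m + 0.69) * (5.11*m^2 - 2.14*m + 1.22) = -13.6948*m^4 + 7.2171*m^3 - 0.3643*m^2 - 1.1228*m + 0.8418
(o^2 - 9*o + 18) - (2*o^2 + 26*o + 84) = -o^2 - 35*o - 66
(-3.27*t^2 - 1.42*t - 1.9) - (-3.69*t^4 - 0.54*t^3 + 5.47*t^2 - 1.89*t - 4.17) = 3.69*t^4 + 0.54*t^3 - 8.74*t^2 + 0.47*t + 2.27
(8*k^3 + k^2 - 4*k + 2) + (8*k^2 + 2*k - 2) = 8*k^3 + 9*k^2 - 2*k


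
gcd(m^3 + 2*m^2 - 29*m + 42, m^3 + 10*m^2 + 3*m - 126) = m^2 + 4*m - 21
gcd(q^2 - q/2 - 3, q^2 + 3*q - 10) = q - 2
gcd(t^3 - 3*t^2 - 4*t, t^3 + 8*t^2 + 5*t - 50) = 1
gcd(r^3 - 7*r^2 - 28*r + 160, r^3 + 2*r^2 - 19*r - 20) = r^2 + r - 20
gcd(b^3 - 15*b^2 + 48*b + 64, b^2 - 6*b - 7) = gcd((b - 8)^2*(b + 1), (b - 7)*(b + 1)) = b + 1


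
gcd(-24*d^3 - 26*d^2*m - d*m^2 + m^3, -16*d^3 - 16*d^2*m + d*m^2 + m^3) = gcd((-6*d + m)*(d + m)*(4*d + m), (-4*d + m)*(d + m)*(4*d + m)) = 4*d^2 + 5*d*m + m^2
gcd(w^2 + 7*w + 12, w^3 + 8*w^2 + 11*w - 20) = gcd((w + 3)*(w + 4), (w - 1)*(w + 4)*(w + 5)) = w + 4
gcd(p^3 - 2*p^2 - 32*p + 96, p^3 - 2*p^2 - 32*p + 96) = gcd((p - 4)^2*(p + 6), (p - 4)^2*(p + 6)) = p^3 - 2*p^2 - 32*p + 96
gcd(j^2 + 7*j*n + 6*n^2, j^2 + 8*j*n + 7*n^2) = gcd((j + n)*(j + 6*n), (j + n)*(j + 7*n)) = j + n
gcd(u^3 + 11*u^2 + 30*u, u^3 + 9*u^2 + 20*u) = u^2 + 5*u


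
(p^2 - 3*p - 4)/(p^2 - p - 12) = (p + 1)/(p + 3)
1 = 1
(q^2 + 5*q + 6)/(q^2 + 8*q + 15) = (q + 2)/(q + 5)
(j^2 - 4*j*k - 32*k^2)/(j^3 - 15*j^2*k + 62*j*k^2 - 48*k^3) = (j + 4*k)/(j^2 - 7*j*k + 6*k^2)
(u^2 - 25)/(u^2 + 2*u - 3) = (u^2 - 25)/(u^2 + 2*u - 3)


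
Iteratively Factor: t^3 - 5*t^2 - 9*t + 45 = (t + 3)*(t^2 - 8*t + 15) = (t - 3)*(t + 3)*(t - 5)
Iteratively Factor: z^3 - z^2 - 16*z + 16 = (z - 1)*(z^2 - 16) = (z - 4)*(z - 1)*(z + 4)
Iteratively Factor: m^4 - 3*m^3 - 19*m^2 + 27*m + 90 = (m - 3)*(m^3 - 19*m - 30) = (m - 3)*(m + 2)*(m^2 - 2*m - 15) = (m - 3)*(m + 2)*(m + 3)*(m - 5)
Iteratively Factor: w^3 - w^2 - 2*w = (w + 1)*(w^2 - 2*w) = (w - 2)*(w + 1)*(w)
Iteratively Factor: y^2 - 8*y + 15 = (y - 5)*(y - 3)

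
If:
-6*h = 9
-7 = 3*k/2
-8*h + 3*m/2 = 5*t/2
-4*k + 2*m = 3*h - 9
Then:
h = -3/2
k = -14/3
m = -193/12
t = -97/20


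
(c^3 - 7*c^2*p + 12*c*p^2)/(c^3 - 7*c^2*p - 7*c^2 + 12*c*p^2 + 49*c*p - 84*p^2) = c/(c - 7)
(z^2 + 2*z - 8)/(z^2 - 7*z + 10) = (z + 4)/(z - 5)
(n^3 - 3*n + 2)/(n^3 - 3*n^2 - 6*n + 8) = (n - 1)/(n - 4)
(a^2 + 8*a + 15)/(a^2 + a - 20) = (a + 3)/(a - 4)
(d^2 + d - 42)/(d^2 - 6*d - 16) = (-d^2 - d + 42)/(-d^2 + 6*d + 16)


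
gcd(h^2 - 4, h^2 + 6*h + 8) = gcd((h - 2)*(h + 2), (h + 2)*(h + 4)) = h + 2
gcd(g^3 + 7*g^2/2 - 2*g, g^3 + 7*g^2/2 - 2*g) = g^3 + 7*g^2/2 - 2*g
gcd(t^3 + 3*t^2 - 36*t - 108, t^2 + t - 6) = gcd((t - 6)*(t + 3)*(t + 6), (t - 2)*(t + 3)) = t + 3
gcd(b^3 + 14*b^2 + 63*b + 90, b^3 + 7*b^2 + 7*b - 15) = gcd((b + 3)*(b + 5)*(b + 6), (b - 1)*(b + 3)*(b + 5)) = b^2 + 8*b + 15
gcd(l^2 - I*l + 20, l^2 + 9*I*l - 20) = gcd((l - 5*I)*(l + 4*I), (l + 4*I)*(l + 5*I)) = l + 4*I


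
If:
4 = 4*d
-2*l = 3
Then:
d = 1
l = -3/2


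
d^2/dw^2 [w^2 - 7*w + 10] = 2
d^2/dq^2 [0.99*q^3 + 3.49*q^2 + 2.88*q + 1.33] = 5.94*q + 6.98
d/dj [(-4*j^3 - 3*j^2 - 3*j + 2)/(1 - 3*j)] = 3*(8*j^3 - j^2 - 2*j + 1)/(9*j^2 - 6*j + 1)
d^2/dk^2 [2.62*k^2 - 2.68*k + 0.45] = 5.24000000000000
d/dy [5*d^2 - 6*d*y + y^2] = -6*d + 2*y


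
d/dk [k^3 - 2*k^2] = k*(3*k - 4)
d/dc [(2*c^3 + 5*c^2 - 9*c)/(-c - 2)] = (-4*c^3 - 17*c^2 - 20*c + 18)/(c^2 + 4*c + 4)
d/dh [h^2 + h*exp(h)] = h*exp(h) + 2*h + exp(h)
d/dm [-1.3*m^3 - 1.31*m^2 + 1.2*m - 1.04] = -3.9*m^2 - 2.62*m + 1.2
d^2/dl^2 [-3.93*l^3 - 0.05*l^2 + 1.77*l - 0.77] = -23.58*l - 0.1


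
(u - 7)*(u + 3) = u^2 - 4*u - 21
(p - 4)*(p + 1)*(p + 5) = p^3 + 2*p^2 - 19*p - 20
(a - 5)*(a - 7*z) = a^2 - 7*a*z - 5*a + 35*z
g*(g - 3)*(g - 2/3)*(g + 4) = g^4 + g^3/3 - 38*g^2/3 + 8*g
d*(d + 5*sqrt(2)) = d^2 + 5*sqrt(2)*d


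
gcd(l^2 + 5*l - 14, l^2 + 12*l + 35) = l + 7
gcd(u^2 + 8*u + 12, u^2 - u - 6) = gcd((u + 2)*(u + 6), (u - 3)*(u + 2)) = u + 2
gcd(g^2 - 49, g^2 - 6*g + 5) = 1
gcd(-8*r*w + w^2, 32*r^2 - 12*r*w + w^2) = 8*r - w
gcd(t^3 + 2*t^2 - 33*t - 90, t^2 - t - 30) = t^2 - t - 30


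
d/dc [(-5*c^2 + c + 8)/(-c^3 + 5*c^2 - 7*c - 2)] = (-5*c^4 + 2*c^3 + 54*c^2 - 60*c + 54)/(c^6 - 10*c^5 + 39*c^4 - 66*c^3 + 29*c^2 + 28*c + 4)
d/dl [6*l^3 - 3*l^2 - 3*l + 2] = 18*l^2 - 6*l - 3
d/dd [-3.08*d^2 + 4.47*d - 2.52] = 4.47 - 6.16*d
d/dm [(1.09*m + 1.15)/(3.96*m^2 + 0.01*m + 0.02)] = (-4.3164*m^2 - 9.108*m + 0.0103)/(15.6816*m^4 + 0.0792*m^3 + 0.1585*m^2 + 0.0004*m + 0.0004)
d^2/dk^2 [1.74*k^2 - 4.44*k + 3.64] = 3.48000000000000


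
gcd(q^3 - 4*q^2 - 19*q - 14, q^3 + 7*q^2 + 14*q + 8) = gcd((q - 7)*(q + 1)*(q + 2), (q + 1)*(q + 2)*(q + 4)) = q^2 + 3*q + 2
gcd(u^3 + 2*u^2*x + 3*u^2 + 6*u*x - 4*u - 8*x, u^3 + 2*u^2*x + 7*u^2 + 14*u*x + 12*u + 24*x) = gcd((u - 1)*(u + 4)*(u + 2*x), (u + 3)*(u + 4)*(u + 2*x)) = u^2 + 2*u*x + 4*u + 8*x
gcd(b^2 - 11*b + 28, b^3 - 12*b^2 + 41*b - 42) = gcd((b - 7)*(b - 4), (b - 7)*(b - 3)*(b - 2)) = b - 7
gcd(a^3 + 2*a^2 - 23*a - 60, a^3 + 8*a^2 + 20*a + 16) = a + 4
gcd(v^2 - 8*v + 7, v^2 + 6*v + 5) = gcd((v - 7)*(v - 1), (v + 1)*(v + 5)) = 1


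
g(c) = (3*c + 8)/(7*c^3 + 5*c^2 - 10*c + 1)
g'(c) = (3*c + 8)*(-21*c^2 - 10*c + 10)/(7*c^3 + 5*c^2 - 10*c + 1)^2 + 3/(7*c^3 + 5*c^2 - 10*c + 1) = (-42*c^3 - 183*c^2 - 80*c + 83)/(49*c^6 + 70*c^5 - 115*c^4 - 86*c^3 + 110*c^2 - 20*c + 1)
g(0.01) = 8.92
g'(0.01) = 101.34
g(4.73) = 0.03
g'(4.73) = -0.01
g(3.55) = 0.05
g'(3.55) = -0.04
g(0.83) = 71.36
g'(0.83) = -6176.47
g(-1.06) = 0.54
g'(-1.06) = 0.15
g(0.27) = -7.36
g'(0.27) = 32.93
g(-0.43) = 1.18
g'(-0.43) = 2.71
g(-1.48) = 0.88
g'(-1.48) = -3.84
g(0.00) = 8.00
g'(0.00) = 83.00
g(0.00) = 8.00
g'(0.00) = 83.00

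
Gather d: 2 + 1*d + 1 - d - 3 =0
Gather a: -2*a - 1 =-2*a - 1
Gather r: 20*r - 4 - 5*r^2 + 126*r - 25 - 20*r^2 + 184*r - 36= -25*r^2 + 330*r - 65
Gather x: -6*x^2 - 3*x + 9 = -6*x^2 - 3*x + 9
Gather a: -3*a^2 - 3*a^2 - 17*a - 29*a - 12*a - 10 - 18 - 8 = -6*a^2 - 58*a - 36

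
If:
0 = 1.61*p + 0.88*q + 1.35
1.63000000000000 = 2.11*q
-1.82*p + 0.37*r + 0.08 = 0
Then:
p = -1.26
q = 0.77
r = -6.42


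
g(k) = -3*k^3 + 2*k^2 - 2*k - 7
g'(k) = -9*k^2 + 4*k - 2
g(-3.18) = 116.06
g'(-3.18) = -105.73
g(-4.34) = 284.59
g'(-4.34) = -188.88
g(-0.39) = -5.74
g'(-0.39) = -4.93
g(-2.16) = 36.88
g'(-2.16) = -52.63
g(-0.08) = -6.83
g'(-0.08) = -2.38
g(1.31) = -12.93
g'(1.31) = -12.20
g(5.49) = -454.11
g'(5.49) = -251.30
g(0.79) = -8.81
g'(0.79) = -4.46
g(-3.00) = 98.00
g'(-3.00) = -95.00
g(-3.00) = 98.00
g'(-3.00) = -95.00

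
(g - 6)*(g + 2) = g^2 - 4*g - 12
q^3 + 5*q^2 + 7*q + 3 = (q + 1)^2*(q + 3)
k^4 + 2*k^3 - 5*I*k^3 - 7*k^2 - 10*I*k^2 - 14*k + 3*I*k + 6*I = (k + 2)*(k - 3*I)*(k - I)^2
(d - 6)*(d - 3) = d^2 - 9*d + 18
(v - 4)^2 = v^2 - 8*v + 16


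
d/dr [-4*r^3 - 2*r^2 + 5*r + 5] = -12*r^2 - 4*r + 5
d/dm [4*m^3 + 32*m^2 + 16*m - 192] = 12*m^2 + 64*m + 16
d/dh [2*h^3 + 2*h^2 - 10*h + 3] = 6*h^2 + 4*h - 10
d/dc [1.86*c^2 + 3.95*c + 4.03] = 3.72*c + 3.95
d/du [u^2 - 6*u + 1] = 2*u - 6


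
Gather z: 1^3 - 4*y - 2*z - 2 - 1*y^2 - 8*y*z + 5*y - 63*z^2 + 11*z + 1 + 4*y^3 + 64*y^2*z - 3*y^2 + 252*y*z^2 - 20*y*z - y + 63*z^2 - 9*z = 4*y^3 - 4*y^2 + 252*y*z^2 + z*(64*y^2 - 28*y)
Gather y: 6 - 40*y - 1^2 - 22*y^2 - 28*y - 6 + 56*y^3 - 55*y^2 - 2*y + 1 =56*y^3 - 77*y^2 - 70*y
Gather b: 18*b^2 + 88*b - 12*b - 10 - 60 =18*b^2 + 76*b - 70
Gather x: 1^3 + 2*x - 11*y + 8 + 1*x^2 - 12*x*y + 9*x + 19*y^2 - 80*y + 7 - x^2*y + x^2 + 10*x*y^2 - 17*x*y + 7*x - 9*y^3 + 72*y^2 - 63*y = x^2*(2 - y) + x*(10*y^2 - 29*y + 18) - 9*y^3 + 91*y^2 - 154*y + 16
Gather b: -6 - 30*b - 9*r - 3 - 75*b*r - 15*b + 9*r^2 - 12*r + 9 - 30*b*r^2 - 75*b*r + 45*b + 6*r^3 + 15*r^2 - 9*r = b*(-30*r^2 - 150*r) + 6*r^3 + 24*r^2 - 30*r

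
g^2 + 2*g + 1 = (g + 1)^2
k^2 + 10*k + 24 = (k + 4)*(k + 6)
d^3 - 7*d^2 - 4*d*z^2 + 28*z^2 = (d - 7)*(d - 2*z)*(d + 2*z)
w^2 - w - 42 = (w - 7)*(w + 6)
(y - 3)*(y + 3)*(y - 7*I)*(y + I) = y^4 - 6*I*y^3 - 2*y^2 + 54*I*y - 63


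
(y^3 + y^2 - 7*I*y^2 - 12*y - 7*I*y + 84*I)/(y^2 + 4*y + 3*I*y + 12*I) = (y^2 - y*(3 + 7*I) + 21*I)/(y + 3*I)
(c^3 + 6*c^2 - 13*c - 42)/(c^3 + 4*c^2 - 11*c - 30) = (c + 7)/(c + 5)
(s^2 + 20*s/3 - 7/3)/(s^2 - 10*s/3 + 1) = (s + 7)/(s - 3)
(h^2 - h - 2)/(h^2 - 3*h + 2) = (h + 1)/(h - 1)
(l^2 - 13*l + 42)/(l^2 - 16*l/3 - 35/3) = 3*(l - 6)/(3*l + 5)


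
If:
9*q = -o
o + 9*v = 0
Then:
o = -9*v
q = v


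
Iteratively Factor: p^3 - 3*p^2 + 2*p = (p - 2)*(p^2 - p) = p*(p - 2)*(p - 1)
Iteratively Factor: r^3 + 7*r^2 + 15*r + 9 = (r + 3)*(r^2 + 4*r + 3) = (r + 3)^2*(r + 1)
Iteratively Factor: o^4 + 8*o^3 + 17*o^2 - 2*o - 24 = (o - 1)*(o^3 + 9*o^2 + 26*o + 24) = (o - 1)*(o + 4)*(o^2 + 5*o + 6) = (o - 1)*(o + 3)*(o + 4)*(o + 2)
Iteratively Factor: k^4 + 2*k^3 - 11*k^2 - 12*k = (k + 1)*(k^3 + k^2 - 12*k) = (k - 3)*(k + 1)*(k^2 + 4*k) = k*(k - 3)*(k + 1)*(k + 4)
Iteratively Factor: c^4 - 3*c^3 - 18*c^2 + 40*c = (c - 2)*(c^3 - c^2 - 20*c) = (c - 5)*(c - 2)*(c^2 + 4*c) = c*(c - 5)*(c - 2)*(c + 4)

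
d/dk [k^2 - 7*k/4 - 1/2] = 2*k - 7/4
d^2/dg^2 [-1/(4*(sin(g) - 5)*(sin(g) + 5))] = (2*sin(g)^4 + 47*sin(g)^2 - 25)/(2*(sin(g) - 5)^3*(sin(g) + 5)^3)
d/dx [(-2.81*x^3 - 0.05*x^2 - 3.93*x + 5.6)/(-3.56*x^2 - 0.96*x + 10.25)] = (10.0036*x^4 + 5.3952*x^3 - 100.3503*x^2 + 38.847*x - 34.9065)/(12.6736*x^4 + 6.8352*x^3 - 72.0584*x^2 - 19.68*x + 105.0625)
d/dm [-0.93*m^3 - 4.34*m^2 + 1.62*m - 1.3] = -2.79*m^2 - 8.68*m + 1.62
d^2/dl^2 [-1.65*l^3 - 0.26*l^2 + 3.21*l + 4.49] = -9.9*l - 0.52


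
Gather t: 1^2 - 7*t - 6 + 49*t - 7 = 42*t - 12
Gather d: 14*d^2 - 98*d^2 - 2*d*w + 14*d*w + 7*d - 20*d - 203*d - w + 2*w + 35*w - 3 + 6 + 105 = -84*d^2 + d*(12*w - 216) + 36*w + 108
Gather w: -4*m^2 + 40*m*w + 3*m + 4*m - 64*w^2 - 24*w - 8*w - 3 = -4*m^2 + 7*m - 64*w^2 + w*(40*m - 32) - 3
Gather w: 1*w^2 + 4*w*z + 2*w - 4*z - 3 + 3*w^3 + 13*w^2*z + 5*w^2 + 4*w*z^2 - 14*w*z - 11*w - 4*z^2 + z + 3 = 3*w^3 + w^2*(13*z + 6) + w*(4*z^2 - 10*z - 9) - 4*z^2 - 3*z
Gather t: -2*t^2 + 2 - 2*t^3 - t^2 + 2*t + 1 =-2*t^3 - 3*t^2 + 2*t + 3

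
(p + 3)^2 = p^2 + 6*p + 9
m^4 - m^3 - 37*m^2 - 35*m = m*(m - 7)*(m + 1)*(m + 5)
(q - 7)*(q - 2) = q^2 - 9*q + 14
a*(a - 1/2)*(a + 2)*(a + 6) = a^4 + 15*a^3/2 + 8*a^2 - 6*a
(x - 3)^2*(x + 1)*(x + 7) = x^4 + 2*x^3 - 32*x^2 + 30*x + 63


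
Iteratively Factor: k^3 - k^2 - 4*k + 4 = (k - 1)*(k^2 - 4) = (k - 1)*(k + 2)*(k - 2)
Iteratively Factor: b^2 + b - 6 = (b + 3)*(b - 2)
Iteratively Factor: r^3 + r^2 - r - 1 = (r - 1)*(r^2 + 2*r + 1) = (r - 1)*(r + 1)*(r + 1)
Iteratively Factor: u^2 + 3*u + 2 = (u + 1)*(u + 2)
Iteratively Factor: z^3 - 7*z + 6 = (z - 2)*(z^2 + 2*z - 3) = (z - 2)*(z + 3)*(z - 1)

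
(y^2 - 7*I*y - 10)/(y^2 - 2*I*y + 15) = (y - 2*I)/(y + 3*I)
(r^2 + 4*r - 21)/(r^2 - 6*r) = (r^2 + 4*r - 21)/(r*(r - 6))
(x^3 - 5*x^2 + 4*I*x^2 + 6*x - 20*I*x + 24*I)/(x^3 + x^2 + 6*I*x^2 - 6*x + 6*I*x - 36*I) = (x^2 + x*(-3 + 4*I) - 12*I)/(x^2 + x*(3 + 6*I) + 18*I)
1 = 1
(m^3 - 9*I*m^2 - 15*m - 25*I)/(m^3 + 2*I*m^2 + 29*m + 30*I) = (m - 5*I)/(m + 6*I)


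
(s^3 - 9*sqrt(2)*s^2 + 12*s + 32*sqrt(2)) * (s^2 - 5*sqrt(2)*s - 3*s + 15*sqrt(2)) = s^5 - 14*sqrt(2)*s^4 - 3*s^4 + 42*sqrt(2)*s^3 + 102*s^3 - 306*s^2 - 28*sqrt(2)*s^2 - 320*s + 84*sqrt(2)*s + 960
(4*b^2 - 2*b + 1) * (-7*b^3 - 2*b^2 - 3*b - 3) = -28*b^5 + 6*b^4 - 15*b^3 - 8*b^2 + 3*b - 3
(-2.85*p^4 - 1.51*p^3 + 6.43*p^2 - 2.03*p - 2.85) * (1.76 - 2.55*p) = 7.2675*p^5 - 1.1655*p^4 - 19.0541*p^3 + 16.4933*p^2 + 3.6947*p - 5.016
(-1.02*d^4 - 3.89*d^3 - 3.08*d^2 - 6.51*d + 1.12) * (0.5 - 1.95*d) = 1.989*d^5 + 7.0755*d^4 + 4.061*d^3 + 11.1545*d^2 - 5.439*d + 0.56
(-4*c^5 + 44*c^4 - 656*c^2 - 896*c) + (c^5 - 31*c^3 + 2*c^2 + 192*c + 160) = -3*c^5 + 44*c^4 - 31*c^3 - 654*c^2 - 704*c + 160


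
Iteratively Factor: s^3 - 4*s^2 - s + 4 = (s - 1)*(s^2 - 3*s - 4) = (s - 1)*(s + 1)*(s - 4)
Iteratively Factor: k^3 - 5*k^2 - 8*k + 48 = (k - 4)*(k^2 - k - 12) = (k - 4)^2*(k + 3)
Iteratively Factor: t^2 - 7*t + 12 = (t - 4)*(t - 3)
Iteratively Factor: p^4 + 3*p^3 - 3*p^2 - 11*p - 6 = (p + 1)*(p^3 + 2*p^2 - 5*p - 6) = (p + 1)*(p + 3)*(p^2 - p - 2) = (p + 1)^2*(p + 3)*(p - 2)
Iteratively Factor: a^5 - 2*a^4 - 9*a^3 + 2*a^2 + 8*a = (a - 1)*(a^4 - a^3 - 10*a^2 - 8*a) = (a - 1)*(a + 1)*(a^3 - 2*a^2 - 8*a) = (a - 1)*(a + 1)*(a + 2)*(a^2 - 4*a) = (a - 4)*(a - 1)*(a + 1)*(a + 2)*(a)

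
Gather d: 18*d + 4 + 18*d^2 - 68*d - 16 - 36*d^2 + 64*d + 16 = -18*d^2 + 14*d + 4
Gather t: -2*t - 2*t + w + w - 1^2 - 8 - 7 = -4*t + 2*w - 16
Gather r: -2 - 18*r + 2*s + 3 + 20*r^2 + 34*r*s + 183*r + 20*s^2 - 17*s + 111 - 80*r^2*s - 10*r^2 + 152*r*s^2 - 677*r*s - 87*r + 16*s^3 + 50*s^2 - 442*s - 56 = r^2*(10 - 80*s) + r*(152*s^2 - 643*s + 78) + 16*s^3 + 70*s^2 - 457*s + 56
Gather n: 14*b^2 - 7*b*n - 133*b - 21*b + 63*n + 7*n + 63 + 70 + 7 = 14*b^2 - 154*b + n*(70 - 7*b) + 140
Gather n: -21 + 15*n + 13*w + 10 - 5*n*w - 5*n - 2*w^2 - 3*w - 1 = n*(10 - 5*w) - 2*w^2 + 10*w - 12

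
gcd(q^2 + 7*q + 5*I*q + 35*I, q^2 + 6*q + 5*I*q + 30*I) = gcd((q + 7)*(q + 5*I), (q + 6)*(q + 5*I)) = q + 5*I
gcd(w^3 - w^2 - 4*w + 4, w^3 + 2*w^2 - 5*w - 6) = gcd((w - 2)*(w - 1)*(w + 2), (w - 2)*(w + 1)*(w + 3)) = w - 2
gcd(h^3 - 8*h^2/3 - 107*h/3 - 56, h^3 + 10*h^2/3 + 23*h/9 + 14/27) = h + 7/3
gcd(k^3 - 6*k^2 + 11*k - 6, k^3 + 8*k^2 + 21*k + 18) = 1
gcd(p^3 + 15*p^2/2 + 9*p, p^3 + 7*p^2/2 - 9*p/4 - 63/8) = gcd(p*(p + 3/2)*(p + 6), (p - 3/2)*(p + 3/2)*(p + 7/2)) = p + 3/2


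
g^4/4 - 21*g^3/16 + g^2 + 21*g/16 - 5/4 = (g/4 + 1/4)*(g - 4)*(g - 5/4)*(g - 1)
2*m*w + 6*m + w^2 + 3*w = (2*m + w)*(w + 3)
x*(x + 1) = x^2 + x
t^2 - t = t*(t - 1)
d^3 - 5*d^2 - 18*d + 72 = (d - 6)*(d - 3)*(d + 4)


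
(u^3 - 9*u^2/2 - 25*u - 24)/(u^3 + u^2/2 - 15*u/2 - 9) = (u - 8)/(u - 3)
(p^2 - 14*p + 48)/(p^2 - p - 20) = (-p^2 + 14*p - 48)/(-p^2 + p + 20)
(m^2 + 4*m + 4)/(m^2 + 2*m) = (m + 2)/m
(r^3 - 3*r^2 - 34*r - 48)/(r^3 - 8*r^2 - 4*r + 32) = (r + 3)/(r - 2)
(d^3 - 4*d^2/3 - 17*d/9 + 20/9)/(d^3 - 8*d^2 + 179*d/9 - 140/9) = (3*d^2 + d - 4)/(3*d^2 - 19*d + 28)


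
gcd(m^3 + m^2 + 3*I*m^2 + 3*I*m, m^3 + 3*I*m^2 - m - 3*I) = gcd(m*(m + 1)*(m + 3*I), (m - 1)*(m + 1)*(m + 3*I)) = m^2 + m*(1 + 3*I) + 3*I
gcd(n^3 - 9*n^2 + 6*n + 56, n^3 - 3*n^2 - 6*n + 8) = n^2 - 2*n - 8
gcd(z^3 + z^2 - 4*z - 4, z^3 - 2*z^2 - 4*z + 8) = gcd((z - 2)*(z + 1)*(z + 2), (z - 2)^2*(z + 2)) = z^2 - 4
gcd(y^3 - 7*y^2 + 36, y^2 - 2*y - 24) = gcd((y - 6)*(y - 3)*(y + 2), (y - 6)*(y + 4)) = y - 6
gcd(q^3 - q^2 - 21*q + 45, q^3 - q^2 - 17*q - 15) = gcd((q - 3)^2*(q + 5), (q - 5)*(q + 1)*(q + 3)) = 1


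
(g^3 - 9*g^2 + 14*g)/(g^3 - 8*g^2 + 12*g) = (g - 7)/(g - 6)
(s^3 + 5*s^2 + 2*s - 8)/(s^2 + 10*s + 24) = (s^2 + s - 2)/(s + 6)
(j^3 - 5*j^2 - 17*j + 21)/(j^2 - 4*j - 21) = j - 1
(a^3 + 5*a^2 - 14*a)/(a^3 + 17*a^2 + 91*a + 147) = a*(a - 2)/(a^2 + 10*a + 21)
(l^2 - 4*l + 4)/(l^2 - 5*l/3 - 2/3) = 3*(l - 2)/(3*l + 1)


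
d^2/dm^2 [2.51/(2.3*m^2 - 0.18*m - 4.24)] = (26.5558*m^2 - 2.07828*m - 2.51*(4.6*m - 0.18)*(9.2*m - 0.36) - 48.95504)/(-2.3*m^2 + 0.18*m + 4.24)^3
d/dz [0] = 0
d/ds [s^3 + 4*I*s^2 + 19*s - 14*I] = 3*s^2 + 8*I*s + 19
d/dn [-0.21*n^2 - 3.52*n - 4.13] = -0.42*n - 3.52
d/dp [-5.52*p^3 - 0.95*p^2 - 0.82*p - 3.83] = -16.56*p^2 - 1.9*p - 0.82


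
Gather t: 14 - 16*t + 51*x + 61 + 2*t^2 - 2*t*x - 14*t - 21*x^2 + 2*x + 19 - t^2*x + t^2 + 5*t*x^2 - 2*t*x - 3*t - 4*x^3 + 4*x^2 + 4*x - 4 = t^2*(3 - x) + t*(5*x^2 - 4*x - 33) - 4*x^3 - 17*x^2 + 57*x + 90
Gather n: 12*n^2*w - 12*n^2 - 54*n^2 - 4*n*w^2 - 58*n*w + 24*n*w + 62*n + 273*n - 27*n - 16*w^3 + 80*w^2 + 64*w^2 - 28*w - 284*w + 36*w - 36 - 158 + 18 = n^2*(12*w - 66) + n*(-4*w^2 - 34*w + 308) - 16*w^3 + 144*w^2 - 276*w - 176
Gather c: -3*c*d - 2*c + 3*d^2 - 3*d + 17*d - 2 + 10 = c*(-3*d - 2) + 3*d^2 + 14*d + 8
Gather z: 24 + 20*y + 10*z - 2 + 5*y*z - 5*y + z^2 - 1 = 15*y + z^2 + z*(5*y + 10) + 21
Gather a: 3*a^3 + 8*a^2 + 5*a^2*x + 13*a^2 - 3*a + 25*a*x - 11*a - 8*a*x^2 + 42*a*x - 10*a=3*a^3 + a^2*(5*x + 21) + a*(-8*x^2 + 67*x - 24)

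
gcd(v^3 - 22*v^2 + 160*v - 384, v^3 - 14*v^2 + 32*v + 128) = v^2 - 16*v + 64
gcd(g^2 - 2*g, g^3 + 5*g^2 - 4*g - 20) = g - 2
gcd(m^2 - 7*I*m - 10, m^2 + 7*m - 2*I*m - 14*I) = m - 2*I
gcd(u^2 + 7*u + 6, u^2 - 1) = u + 1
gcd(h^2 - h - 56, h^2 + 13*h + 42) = h + 7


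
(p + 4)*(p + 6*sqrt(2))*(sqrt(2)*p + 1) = sqrt(2)*p^3 + 4*sqrt(2)*p^2 + 13*p^2 + 6*sqrt(2)*p + 52*p + 24*sqrt(2)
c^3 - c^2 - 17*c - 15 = (c - 5)*(c + 1)*(c + 3)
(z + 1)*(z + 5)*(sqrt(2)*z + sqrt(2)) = sqrt(2)*z^3 + 7*sqrt(2)*z^2 + 11*sqrt(2)*z + 5*sqrt(2)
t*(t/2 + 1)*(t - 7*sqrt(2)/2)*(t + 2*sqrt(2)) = t^4/2 - 3*sqrt(2)*t^3/4 + t^3 - 7*t^2 - 3*sqrt(2)*t^2/2 - 14*t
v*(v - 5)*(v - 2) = v^3 - 7*v^2 + 10*v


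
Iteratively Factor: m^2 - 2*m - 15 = (m - 5)*(m + 3)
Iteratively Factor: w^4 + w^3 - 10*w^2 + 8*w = (w + 4)*(w^3 - 3*w^2 + 2*w) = (w - 1)*(w + 4)*(w^2 - 2*w) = w*(w - 1)*(w + 4)*(w - 2)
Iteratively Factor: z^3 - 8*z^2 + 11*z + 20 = (z - 4)*(z^2 - 4*z - 5) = (z - 4)*(z + 1)*(z - 5)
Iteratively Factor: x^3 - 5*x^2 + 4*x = (x)*(x^2 - 5*x + 4) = x*(x - 1)*(x - 4)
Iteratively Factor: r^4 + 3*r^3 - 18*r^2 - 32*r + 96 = (r - 2)*(r^3 + 5*r^2 - 8*r - 48) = (r - 3)*(r - 2)*(r^2 + 8*r + 16) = (r - 3)*(r - 2)*(r + 4)*(r + 4)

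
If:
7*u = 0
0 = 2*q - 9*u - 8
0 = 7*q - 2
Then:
No Solution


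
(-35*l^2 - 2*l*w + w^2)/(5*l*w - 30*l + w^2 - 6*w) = (-7*l + w)/(w - 6)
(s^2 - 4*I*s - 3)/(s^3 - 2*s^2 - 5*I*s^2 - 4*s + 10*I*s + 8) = (s - 3*I)/(s^2 + s*(-2 - 4*I) + 8*I)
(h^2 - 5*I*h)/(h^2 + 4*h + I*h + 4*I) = h*(h - 5*I)/(h^2 + h*(4 + I) + 4*I)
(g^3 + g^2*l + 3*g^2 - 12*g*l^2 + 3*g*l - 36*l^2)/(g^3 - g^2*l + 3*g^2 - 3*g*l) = (g^2 + g*l - 12*l^2)/(g*(g - l))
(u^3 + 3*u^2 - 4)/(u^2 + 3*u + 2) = (u^2 + u - 2)/(u + 1)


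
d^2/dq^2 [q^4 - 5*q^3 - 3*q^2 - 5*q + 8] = 12*q^2 - 30*q - 6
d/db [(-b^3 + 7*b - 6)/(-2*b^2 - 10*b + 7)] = (2*b^4 + 20*b^3 - 7*b^2 - 24*b - 11)/(4*b^4 + 40*b^3 + 72*b^2 - 140*b + 49)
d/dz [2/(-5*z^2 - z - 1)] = 2*(10*z + 1)/(5*z^2 + z + 1)^2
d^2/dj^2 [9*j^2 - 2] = 18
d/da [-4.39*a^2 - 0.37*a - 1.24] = -8.78*a - 0.37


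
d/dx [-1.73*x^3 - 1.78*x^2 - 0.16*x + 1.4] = -5.19*x^2 - 3.56*x - 0.16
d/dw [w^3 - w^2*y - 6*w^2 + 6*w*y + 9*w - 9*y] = 3*w^2 - 2*w*y - 12*w + 6*y + 9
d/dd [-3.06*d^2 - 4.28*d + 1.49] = -6.12*d - 4.28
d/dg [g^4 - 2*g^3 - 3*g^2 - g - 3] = 4*g^3 - 6*g^2 - 6*g - 1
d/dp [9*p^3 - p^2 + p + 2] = 27*p^2 - 2*p + 1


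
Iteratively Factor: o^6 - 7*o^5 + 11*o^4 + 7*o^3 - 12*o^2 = (o - 1)*(o^5 - 6*o^4 + 5*o^3 + 12*o^2) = o*(o - 1)*(o^4 - 6*o^3 + 5*o^2 + 12*o) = o^2*(o - 1)*(o^3 - 6*o^2 + 5*o + 12) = o^2*(o - 1)*(o + 1)*(o^2 - 7*o + 12) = o^2*(o - 3)*(o - 1)*(o + 1)*(o - 4)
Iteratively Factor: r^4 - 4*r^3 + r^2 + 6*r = (r - 3)*(r^3 - r^2 - 2*r) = (r - 3)*(r + 1)*(r^2 - 2*r) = (r - 3)*(r - 2)*(r + 1)*(r)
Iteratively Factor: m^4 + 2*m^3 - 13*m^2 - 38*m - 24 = (m + 3)*(m^3 - m^2 - 10*m - 8) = (m - 4)*(m + 3)*(m^2 + 3*m + 2) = (m - 4)*(m + 1)*(m + 3)*(m + 2)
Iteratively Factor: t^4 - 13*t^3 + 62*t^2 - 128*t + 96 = (t - 4)*(t^3 - 9*t^2 + 26*t - 24) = (t - 4)*(t - 3)*(t^2 - 6*t + 8) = (t - 4)*(t - 3)*(t - 2)*(t - 4)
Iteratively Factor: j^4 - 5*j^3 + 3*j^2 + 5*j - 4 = (j - 4)*(j^3 - j^2 - j + 1) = (j - 4)*(j + 1)*(j^2 - 2*j + 1) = (j - 4)*(j - 1)*(j + 1)*(j - 1)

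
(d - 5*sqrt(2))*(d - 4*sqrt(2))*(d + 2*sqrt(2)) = d^3 - 7*sqrt(2)*d^2 + 4*d + 80*sqrt(2)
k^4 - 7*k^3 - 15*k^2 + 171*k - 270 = (k - 6)*(k - 3)^2*(k + 5)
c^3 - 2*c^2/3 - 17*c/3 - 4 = (c - 3)*(c + 1)*(c + 4/3)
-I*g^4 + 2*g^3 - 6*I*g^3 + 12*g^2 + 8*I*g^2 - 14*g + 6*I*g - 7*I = (g + 7)*(g + I)^2*(-I*g + I)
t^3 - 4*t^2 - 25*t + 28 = (t - 7)*(t - 1)*(t + 4)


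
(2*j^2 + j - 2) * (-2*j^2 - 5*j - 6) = -4*j^4 - 12*j^3 - 13*j^2 + 4*j + 12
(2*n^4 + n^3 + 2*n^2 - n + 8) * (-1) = -2*n^4 - n^3 - 2*n^2 + n - 8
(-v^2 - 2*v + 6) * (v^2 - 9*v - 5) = -v^4 + 7*v^3 + 29*v^2 - 44*v - 30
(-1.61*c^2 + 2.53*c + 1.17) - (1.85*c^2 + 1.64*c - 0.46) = -3.46*c^2 + 0.89*c + 1.63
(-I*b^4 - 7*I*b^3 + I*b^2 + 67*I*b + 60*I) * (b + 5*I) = -I*b^5 + 5*b^4 - 7*I*b^4 + 35*b^3 + I*b^3 - 5*b^2 + 67*I*b^2 - 335*b + 60*I*b - 300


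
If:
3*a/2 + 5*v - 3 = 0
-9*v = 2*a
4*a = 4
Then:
No Solution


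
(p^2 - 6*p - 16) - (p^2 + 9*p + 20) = -15*p - 36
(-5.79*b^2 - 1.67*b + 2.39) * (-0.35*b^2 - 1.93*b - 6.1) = 2.0265*b^4 + 11.7592*b^3 + 37.7056*b^2 + 5.5743*b - 14.579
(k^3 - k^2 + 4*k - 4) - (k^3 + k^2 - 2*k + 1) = -2*k^2 + 6*k - 5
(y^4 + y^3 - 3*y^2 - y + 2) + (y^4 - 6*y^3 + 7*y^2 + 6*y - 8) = 2*y^4 - 5*y^3 + 4*y^2 + 5*y - 6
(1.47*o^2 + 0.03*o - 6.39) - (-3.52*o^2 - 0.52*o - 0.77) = 4.99*o^2 + 0.55*o - 5.62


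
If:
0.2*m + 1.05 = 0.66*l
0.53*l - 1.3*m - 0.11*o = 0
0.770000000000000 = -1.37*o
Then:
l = 1.83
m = 0.79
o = -0.56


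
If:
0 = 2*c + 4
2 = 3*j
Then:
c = -2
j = 2/3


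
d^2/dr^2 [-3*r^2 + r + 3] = -6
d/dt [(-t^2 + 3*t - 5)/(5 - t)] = (t^2 - 10*t + 10)/(t^2 - 10*t + 25)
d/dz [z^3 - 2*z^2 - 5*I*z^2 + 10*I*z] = 3*z^2 - 4*z - 10*I*z + 10*I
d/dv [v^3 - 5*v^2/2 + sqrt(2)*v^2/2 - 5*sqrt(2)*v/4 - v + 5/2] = 3*v^2 - 5*v + sqrt(2)*v - 5*sqrt(2)/4 - 1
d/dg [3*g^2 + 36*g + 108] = 6*g + 36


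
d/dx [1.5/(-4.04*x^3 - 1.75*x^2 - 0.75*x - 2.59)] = (18.18*x^2 + 5.25*x + 1.125)/(4.04*x^3 + 1.75*x^2 + 0.75*x + 2.59)^2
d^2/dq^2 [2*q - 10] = 0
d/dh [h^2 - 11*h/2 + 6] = 2*h - 11/2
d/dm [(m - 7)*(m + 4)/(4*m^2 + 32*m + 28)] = (11*m^2 + 70*m + 203)/(4*(m^4 + 16*m^3 + 78*m^2 + 112*m + 49))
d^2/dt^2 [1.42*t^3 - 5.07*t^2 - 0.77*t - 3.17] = 8.52*t - 10.14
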